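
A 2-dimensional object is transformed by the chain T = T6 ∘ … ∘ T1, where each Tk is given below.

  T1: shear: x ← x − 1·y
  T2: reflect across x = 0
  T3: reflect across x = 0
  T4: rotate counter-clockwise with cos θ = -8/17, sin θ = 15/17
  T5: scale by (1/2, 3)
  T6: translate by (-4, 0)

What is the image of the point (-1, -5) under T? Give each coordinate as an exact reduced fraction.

T1 shear: x ← x − 1·y: (-1, -5) → (4, -5)
T2 reflect across x = 0: (4, -5) → (-4, -5)
T3 reflect across x = 0: (-4, -5) → (4, -5)
T4 rotate counter-clockwise with cos θ = -8/17, sin θ = 15/17: (4, -5) → (43/17, 100/17)
T5 scale by (1/2, 3): (43/17, 100/17) → (43/34, 300/17)
T6 translate by (-4, 0): (43/34, 300/17) → (-93/34, 300/17)

T(p) = (-93/34, 300/17)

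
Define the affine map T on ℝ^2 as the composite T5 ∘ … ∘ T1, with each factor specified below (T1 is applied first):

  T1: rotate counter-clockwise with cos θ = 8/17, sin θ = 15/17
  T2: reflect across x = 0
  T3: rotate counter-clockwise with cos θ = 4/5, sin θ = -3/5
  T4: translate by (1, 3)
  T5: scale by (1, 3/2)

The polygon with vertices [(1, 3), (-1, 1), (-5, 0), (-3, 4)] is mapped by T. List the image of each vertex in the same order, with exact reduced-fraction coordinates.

image vertices: (70/17, 90/17), (156/85, 237/85), (4/17, -99/34), (382/85, -147/170)

T1 rotate counter-clockwise with cos θ = 8/17, sin θ = 15/17: (1, 3) → (-37/17, 39/17); (-1, 1) → (-23/17, -7/17); (-5, 0) → (-40/17, -75/17); (-3, 4) → (-84/17, -13/17)
T2 reflect across x = 0: (-37/17, 39/17) → (37/17, 39/17); (-23/17, -7/17) → (23/17, -7/17); (-40/17, -75/17) → (40/17, -75/17); (-84/17, -13/17) → (84/17, -13/17)
T3 rotate counter-clockwise with cos θ = 4/5, sin θ = -3/5: (37/17, 39/17) → (53/17, 9/17); (23/17, -7/17) → (71/85, -97/85); (40/17, -75/17) → (-13/17, -84/17); (84/17, -13/17) → (297/85, -304/85)
T4 translate by (1, 3): (53/17, 9/17) → (70/17, 60/17); (71/85, -97/85) → (156/85, 158/85); (-13/17, -84/17) → (4/17, -33/17); (297/85, -304/85) → (382/85, -49/85)
T5 scale by (1, 3/2): (70/17, 60/17) → (70/17, 90/17); (156/85, 158/85) → (156/85, 237/85); (4/17, -33/17) → (4/17, -99/34); (382/85, -49/85) → (382/85, -147/170)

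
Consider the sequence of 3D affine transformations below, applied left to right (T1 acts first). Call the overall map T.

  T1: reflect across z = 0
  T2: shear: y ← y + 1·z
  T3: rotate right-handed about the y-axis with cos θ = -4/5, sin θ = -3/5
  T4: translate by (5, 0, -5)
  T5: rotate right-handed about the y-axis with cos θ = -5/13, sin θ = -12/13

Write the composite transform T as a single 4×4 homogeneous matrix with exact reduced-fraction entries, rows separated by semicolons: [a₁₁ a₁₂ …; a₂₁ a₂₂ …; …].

T1 = [1 0 0 0; 0 1 0 0; 0 0 -1 0; 0 0 0 1]
T2·T1 = [1 0 0 0; 0 1 -1 0; 0 0 -1 0; 0 0 0 1]
T3·…·T1 = [-4/5 0 3/5 0; 0 1 -1 0; 3/5 0 4/5 0; 0 0 0 1]
T4·…·T1 = [-4/5 0 3/5 5; 0 1 -1 0; 3/5 0 4/5 -5; 0 0 0 1]
T5·…·T1 = [-16/65 0 -63/65 35/13; 0 1 -1 0; -63/65 0 16/65 85/13; 0 0 0 1]

T = [-16/65 0 -63/65 35/13; 0 1 -1 0; -63/65 0 16/65 85/13; 0 0 0 1]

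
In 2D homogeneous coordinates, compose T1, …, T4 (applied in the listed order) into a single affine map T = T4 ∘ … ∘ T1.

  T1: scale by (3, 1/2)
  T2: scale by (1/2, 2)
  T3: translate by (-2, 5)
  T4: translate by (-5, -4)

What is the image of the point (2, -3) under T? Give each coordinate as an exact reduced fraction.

T(p) = (-4, -2)

T1 scale by (3, 1/2): (2, -3) → (6, -3/2)
T2 scale by (1/2, 2): (6, -3/2) → (3, -3)
T3 translate by (-2, 5): (3, -3) → (1, 2)
T4 translate by (-5, -4): (1, 2) → (-4, -2)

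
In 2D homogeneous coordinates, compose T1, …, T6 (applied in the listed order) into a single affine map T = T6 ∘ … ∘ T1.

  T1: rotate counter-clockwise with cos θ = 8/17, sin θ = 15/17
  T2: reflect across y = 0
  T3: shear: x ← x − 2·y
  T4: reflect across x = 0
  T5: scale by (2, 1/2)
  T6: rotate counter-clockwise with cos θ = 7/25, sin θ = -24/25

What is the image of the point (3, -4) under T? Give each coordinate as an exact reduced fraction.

T1 rotate counter-clockwise with cos θ = 8/17, sin θ = 15/17: (3, -4) → (84/17, 13/17)
T2 reflect across y = 0: (84/17, 13/17) → (84/17, -13/17)
T3 shear: x ← x − 2·y: (84/17, -13/17) → (110/17, -13/17)
T4 reflect across x = 0: (110/17, -13/17) → (-110/17, -13/17)
T5 scale by (2, 1/2): (-110/17, -13/17) → (-220/17, -13/34)
T6 rotate counter-clockwise with cos θ = 7/25, sin θ = -24/25: (-220/17, -13/34) → (-1696/425, 10469/850)

T(p) = (-1696/425, 10469/850)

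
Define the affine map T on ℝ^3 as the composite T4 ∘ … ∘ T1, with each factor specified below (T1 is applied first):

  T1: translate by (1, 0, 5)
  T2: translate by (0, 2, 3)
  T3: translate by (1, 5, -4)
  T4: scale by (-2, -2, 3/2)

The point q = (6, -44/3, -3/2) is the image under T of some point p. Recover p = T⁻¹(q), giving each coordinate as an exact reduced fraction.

p = (-5, 1/3, -5)

T1 = [1 0 0 1; 0 1 0 0; 0 0 1 5; 0 0 0 1]
T2·T1 = [1 0 0 1; 0 1 0 2; 0 0 1 8; 0 0 0 1]
T3·…·T1 = [1 0 0 2; 0 1 0 7; 0 0 1 4; 0 0 0 1]
T4·…·T1 = [-2 0 0 -4; 0 -2 0 -14; 0 0 3/2 6; 0 0 0 1]
det M = 6; M⁻¹ = [-1/2 0 0 -2; 0 -1/2 0 -7; 0 0 2/3 -4; 0 0 0 1]
M⁻¹ · (6, -44/3, -3/2)ᵀ = (-5, 1/3, -5)ᵀ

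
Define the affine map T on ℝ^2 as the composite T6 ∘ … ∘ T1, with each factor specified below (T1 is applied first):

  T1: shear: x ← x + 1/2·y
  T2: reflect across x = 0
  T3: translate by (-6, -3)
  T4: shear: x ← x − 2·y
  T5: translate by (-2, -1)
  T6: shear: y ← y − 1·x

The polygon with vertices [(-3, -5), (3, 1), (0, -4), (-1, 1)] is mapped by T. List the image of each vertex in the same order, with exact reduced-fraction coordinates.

T1 shear: x ← x + 1/2·y: (-3, -5) → (-11/2, -5); (3, 1) → (7/2, 1); (0, -4) → (-2, -4); (-1, 1) → (-1/2, 1)
T2 reflect across x = 0: (-11/2, -5) → (11/2, -5); (7/2, 1) → (-7/2, 1); (-2, -4) → (2, -4); (-1/2, 1) → (1/2, 1)
T3 translate by (-6, -3): (11/2, -5) → (-1/2, -8); (-7/2, 1) → (-19/2, -2); (2, -4) → (-4, -7); (1/2, 1) → (-11/2, -2)
T4 shear: x ← x − 2·y: (-1/2, -8) → (31/2, -8); (-19/2, -2) → (-11/2, -2); (-4, -7) → (10, -7); (-11/2, -2) → (-3/2, -2)
T5 translate by (-2, -1): (31/2, -8) → (27/2, -9); (-11/2, -2) → (-15/2, -3); (10, -7) → (8, -8); (-3/2, -2) → (-7/2, -3)
T6 shear: y ← y − 1·x: (27/2, -9) → (27/2, -45/2); (-15/2, -3) → (-15/2, 9/2); (8, -8) → (8, -16); (-7/2, -3) → (-7/2, 1/2)

image vertices: (27/2, -45/2), (-15/2, 9/2), (8, -16), (-7/2, 1/2)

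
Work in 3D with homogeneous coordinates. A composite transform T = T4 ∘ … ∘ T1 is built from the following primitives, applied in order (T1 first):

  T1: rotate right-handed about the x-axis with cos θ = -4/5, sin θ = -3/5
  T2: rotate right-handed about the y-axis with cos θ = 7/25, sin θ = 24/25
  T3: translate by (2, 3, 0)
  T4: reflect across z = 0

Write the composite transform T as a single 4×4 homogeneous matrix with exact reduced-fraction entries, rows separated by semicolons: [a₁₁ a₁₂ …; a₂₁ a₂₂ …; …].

T = [7/25 -72/125 -96/125 2; 0 -4/5 3/5 3; 24/25 21/125 28/125 0; 0 0 0 1]

T1 = [1 0 0 0; 0 -4/5 3/5 0; 0 -3/5 -4/5 0; 0 0 0 1]
T2·T1 = [7/25 -72/125 -96/125 0; 0 -4/5 3/5 0; -24/25 -21/125 -28/125 0; 0 0 0 1]
T3·…·T1 = [7/25 -72/125 -96/125 2; 0 -4/5 3/5 3; -24/25 -21/125 -28/125 0; 0 0 0 1]
T4·…·T1 = [7/25 -72/125 -96/125 2; 0 -4/5 3/5 3; 24/25 21/125 28/125 0; 0 0 0 1]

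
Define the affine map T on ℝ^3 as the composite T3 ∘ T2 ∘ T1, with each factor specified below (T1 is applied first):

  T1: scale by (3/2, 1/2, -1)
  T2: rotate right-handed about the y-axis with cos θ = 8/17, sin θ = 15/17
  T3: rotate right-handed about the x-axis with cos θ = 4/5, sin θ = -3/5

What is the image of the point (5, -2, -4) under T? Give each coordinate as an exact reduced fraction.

T(p) = (120/17, -619/170, -271/85)

T1 scale by (3/2, 1/2, -1): (5, -2, -4) → (15/2, -1, 4)
T2 rotate right-handed about the y-axis with cos θ = 8/17, sin θ = 15/17: (15/2, -1, 4) → (120/17, -1, -161/34)
T3 rotate right-handed about the x-axis with cos θ = 4/5, sin θ = -3/5: (120/17, -1, -161/34) → (120/17, -619/170, -271/85)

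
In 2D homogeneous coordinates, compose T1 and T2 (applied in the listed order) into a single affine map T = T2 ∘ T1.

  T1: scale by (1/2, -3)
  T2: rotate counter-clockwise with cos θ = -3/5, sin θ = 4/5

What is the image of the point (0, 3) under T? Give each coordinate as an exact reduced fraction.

T(p) = (36/5, 27/5)

T1 scale by (1/2, -3): (0, 3) → (0, -9)
T2 rotate counter-clockwise with cos θ = -3/5, sin θ = 4/5: (0, -9) → (36/5, 27/5)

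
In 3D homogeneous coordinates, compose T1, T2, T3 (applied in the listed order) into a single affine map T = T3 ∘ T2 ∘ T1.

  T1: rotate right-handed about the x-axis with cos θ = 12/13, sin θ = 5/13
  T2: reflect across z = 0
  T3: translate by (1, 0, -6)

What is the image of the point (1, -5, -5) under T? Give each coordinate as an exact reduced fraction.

T1 rotate right-handed about the x-axis with cos θ = 12/13, sin θ = 5/13: (1, -5, -5) → (1, -35/13, -85/13)
T2 reflect across z = 0: (1, -35/13, -85/13) → (1, -35/13, 85/13)
T3 translate by (1, 0, -6): (1, -35/13, 85/13) → (2, -35/13, 7/13)

T(p) = (2, -35/13, 7/13)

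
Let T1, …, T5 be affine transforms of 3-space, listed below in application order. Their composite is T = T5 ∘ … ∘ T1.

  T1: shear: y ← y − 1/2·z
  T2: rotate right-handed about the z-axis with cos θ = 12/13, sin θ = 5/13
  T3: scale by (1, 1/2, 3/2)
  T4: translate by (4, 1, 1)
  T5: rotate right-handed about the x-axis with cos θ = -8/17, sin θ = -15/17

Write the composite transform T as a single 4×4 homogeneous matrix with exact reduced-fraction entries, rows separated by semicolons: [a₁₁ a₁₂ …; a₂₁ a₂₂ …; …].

T = [12/13 -5/13 5/26 4; -20/221 -48/221 633/442 7/17; -75/442 -90/221 -111/221 -23/17; 0 0 0 1]

T1 = [1 0 0 0; 0 1 -1/2 0; 0 0 1 0; 0 0 0 1]
T2·T1 = [12/13 -5/13 5/26 0; 5/13 12/13 -6/13 0; 0 0 1 0; 0 0 0 1]
T3·…·T1 = [12/13 -5/13 5/26 0; 5/26 6/13 -3/13 0; 0 0 3/2 0; 0 0 0 1]
T4·…·T1 = [12/13 -5/13 5/26 4; 5/26 6/13 -3/13 1; 0 0 3/2 1; 0 0 0 1]
T5·…·T1 = [12/13 -5/13 5/26 4; -20/221 -48/221 633/442 7/17; -75/442 -90/221 -111/221 -23/17; 0 0 0 1]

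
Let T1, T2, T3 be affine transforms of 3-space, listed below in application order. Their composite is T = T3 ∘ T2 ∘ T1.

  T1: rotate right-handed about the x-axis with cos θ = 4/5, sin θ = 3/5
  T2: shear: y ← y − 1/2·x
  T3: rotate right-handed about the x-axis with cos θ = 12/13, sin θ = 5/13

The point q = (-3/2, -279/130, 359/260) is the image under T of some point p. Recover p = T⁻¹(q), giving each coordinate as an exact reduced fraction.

p = (-3/2, -1/2, 3)

T1 = [1 0 0 0; 0 4/5 -3/5 0; 0 3/5 4/5 0; 0 0 0 1]
T2·T1 = [1 0 0 0; -1/2 4/5 -3/5 0; 0 3/5 4/5 0; 0 0 0 1]
T3·…·T1 = [1 0 0 0; -6/13 33/65 -56/65 0; -5/26 56/65 33/65 0; 0 0 0 1]
det M = 1; M⁻¹ = [1 0 0 0; 2/5 33/65 56/65 0; -3/10 -56/65 33/65 0; 0 0 0 1]
M⁻¹ · (-3/2, -279/130, 359/260)ᵀ = (-3/2, -1/2, 3)ᵀ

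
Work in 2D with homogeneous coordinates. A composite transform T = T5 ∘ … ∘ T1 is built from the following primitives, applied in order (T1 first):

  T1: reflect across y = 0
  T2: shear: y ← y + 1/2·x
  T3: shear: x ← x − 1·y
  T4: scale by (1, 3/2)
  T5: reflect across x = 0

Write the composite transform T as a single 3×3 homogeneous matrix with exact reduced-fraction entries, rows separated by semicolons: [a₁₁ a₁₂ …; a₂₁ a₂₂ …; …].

T = [-1/2 -1 0; 3/4 -3/2 0; 0 0 1]

T1 = [1 0 0; 0 -1 0; 0 0 1]
T2·T1 = [1 0 0; 1/2 -1 0; 0 0 1]
T3·…·T1 = [1/2 1 0; 1/2 -1 0; 0 0 1]
T4·…·T1 = [1/2 1 0; 3/4 -3/2 0; 0 0 1]
T5·…·T1 = [-1/2 -1 0; 3/4 -3/2 0; 0 0 1]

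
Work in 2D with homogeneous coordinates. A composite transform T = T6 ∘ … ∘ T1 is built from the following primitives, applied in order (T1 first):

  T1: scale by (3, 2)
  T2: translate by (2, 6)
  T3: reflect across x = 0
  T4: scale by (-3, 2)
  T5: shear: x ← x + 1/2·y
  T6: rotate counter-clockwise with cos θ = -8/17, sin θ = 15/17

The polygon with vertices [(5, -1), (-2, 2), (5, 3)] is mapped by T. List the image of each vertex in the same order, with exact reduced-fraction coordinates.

T1 scale by (3, 2): (5, -1) → (15, -2); (-2, 2) → (-6, 4); (5, 3) → (15, 6)
T2 translate by (2, 6): (15, -2) → (17, 4); (-6, 4) → (-4, 10); (15, 6) → (17, 12)
T3 reflect across x = 0: (17, 4) → (-17, 4); (-4, 10) → (4, 10); (17, 12) → (-17, 12)
T4 scale by (-3, 2): (-17, 4) → (51, 8); (4, 10) → (-12, 20); (-17, 12) → (51, 24)
T5 shear: x ← x + 1/2·y: (51, 8) → (55, 8); (-12, 20) → (-2, 20); (51, 24) → (63, 24)
T6 rotate counter-clockwise with cos θ = -8/17, sin θ = 15/17: (55, 8) → (-560/17, 761/17); (-2, 20) → (-284/17, -190/17); (63, 24) → (-864/17, 753/17)

image vertices: (-560/17, 761/17), (-284/17, -190/17), (-864/17, 753/17)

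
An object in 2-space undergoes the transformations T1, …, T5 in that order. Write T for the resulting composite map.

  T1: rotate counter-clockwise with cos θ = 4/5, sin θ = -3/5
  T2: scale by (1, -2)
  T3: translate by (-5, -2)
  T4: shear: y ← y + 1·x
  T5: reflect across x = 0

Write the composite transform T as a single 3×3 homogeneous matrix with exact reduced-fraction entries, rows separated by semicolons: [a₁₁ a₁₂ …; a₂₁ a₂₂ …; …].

T = [-4/5 -3/5 5; 2 -1 -7; 0 0 1]

T1 = [4/5 3/5 0; -3/5 4/5 0; 0 0 1]
T2·T1 = [4/5 3/5 0; 6/5 -8/5 0; 0 0 1]
T3·…·T1 = [4/5 3/5 -5; 6/5 -8/5 -2; 0 0 1]
T4·…·T1 = [4/5 3/5 -5; 2 -1 -7; 0 0 1]
T5·…·T1 = [-4/5 -3/5 5; 2 -1 -7; 0 0 1]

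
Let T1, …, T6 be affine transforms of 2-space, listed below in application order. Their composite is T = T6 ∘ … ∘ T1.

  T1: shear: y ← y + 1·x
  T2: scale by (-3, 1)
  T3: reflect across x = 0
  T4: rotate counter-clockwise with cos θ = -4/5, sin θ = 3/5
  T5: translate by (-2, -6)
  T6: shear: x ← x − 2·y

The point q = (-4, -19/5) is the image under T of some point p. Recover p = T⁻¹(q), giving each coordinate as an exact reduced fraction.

p = (3, 1)

T1 = [1 0 0; 1 1 0; 0 0 1]
T2·T1 = [-3 0 0; 1 1 0; 0 0 1]
T3·…·T1 = [3 0 0; 1 1 0; 0 0 1]
T4·…·T1 = [-3 -3/5 0; 1 -4/5 0; 0 0 1]
T5·…·T1 = [-3 -3/5 -2; 1 -4/5 -6; 0 0 1]
T6·…·T1 = [-5 1 10; 1 -4/5 -6; 0 0 1]
det M = 3; M⁻¹ = [-4/15 -1/3 2/3; -1/3 -5/3 -20/3; 0 0 1]
M⁻¹ · (-4, -19/5)ᵀ = (3, 1)ᵀ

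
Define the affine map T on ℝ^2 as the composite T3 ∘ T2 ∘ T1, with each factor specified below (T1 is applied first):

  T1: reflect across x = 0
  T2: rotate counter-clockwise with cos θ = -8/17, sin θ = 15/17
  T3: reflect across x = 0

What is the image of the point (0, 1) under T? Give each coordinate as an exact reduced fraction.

T(p) = (15/17, -8/17)

T1 reflect across x = 0: (0, 1) → (0, 1)
T2 rotate counter-clockwise with cos θ = -8/17, sin θ = 15/17: (0, 1) → (-15/17, -8/17)
T3 reflect across x = 0: (-15/17, -8/17) → (15/17, -8/17)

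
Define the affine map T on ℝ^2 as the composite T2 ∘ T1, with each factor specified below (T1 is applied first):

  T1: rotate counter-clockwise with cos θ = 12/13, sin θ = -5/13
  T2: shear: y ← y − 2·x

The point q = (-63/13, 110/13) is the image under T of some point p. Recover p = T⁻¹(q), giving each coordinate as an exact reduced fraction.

p = (-4, -3)

T1 = [12/13 5/13 0; -5/13 12/13 0; 0 0 1]
T2·T1 = [12/13 5/13 0; -29/13 2/13 0; 0 0 1]
det M = 1; M⁻¹ = [2/13 -5/13 0; 29/13 12/13 0; 0 0 1]
M⁻¹ · (-63/13, 110/13)ᵀ = (-4, -3)ᵀ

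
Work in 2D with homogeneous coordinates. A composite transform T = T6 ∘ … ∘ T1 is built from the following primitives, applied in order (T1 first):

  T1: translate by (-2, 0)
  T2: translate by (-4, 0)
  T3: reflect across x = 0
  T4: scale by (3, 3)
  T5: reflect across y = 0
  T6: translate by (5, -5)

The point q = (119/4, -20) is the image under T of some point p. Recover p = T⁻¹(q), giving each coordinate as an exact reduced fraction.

T1 = [1 0 -2; 0 1 0; 0 0 1]
T2·T1 = [1 0 -6; 0 1 0; 0 0 1]
T3·…·T1 = [-1 0 6; 0 1 0; 0 0 1]
T4·…·T1 = [-3 0 18; 0 3 0; 0 0 1]
T5·…·T1 = [-3 0 18; 0 -3 0; 0 0 1]
T6·…·T1 = [-3 0 23; 0 -3 -5; 0 0 1]
det M = 9; M⁻¹ = [-1/3 0 23/3; 0 -1/3 -5/3; 0 0 1]
M⁻¹ · (119/4, -20)ᵀ = (-9/4, 5)ᵀ

p = (-9/4, 5)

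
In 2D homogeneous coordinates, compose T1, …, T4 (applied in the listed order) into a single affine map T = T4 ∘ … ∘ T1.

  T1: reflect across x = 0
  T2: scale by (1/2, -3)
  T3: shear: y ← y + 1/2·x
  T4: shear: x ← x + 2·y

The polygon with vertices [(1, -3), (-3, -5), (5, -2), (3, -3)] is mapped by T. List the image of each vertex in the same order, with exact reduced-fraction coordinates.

image vertices: (17, 35/4), (33, 63/4), (7, 19/4), (15, 33/4)

T1 reflect across x = 0: (1, -3) → (-1, -3); (-3, -5) → (3, -5); (5, -2) → (-5, -2); (3, -3) → (-3, -3)
T2 scale by (1/2, -3): (-1, -3) → (-1/2, 9); (3, -5) → (3/2, 15); (-5, -2) → (-5/2, 6); (-3, -3) → (-3/2, 9)
T3 shear: y ← y + 1/2·x: (-1/2, 9) → (-1/2, 35/4); (3/2, 15) → (3/2, 63/4); (-5/2, 6) → (-5/2, 19/4); (-3/2, 9) → (-3/2, 33/4)
T4 shear: x ← x + 2·y: (-1/2, 35/4) → (17, 35/4); (3/2, 63/4) → (33, 63/4); (-5/2, 19/4) → (7, 19/4); (-3/2, 33/4) → (15, 33/4)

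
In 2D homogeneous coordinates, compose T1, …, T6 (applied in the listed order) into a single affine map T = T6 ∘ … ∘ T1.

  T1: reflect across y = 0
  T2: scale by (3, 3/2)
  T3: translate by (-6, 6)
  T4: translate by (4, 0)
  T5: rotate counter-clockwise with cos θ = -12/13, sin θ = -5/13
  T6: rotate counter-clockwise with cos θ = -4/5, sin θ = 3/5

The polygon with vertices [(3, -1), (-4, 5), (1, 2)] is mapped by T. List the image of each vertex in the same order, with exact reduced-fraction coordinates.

image vertices: (561/65, 721/130), (-906/65, 259/130), (111/65, 173/65)

T1 reflect across y = 0: (3, -1) → (3, 1); (-4, 5) → (-4, -5); (1, 2) → (1, -2)
T2 scale by (3, 3/2): (3, 1) → (9, 3/2); (-4, -5) → (-12, -15/2); (1, -2) → (3, -3)
T3 translate by (-6, 6): (9, 3/2) → (3, 15/2); (-12, -15/2) → (-18, -3/2); (3, -3) → (-3, 3)
T4 translate by (4, 0): (3, 15/2) → (7, 15/2); (-18, -3/2) → (-14, -3/2); (-3, 3) → (1, 3)
T5 rotate counter-clockwise with cos θ = -12/13, sin θ = -5/13: (7, 15/2) → (-93/26, -125/13); (-14, -3/2) → (321/26, 88/13); (1, 3) → (3/13, -41/13)
T6 rotate counter-clockwise with cos θ = -4/5, sin θ = 3/5: (-93/26, -125/13) → (561/65, 721/130); (321/26, 88/13) → (-906/65, 259/130); (3/13, -41/13) → (111/65, 173/65)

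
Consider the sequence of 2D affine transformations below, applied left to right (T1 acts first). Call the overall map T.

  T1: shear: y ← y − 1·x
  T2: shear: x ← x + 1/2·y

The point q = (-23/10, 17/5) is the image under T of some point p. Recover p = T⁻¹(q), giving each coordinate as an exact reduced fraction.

p = (-4, -3/5)

T1 = [1 0 0; -1 1 0; 0 0 1]
T2·T1 = [1/2 1/2 0; -1 1 0; 0 0 1]
det M = 1; M⁻¹ = [1 -1/2 0; 1 1/2 0; 0 0 1]
M⁻¹ · (-23/10, 17/5)ᵀ = (-4, -3/5)ᵀ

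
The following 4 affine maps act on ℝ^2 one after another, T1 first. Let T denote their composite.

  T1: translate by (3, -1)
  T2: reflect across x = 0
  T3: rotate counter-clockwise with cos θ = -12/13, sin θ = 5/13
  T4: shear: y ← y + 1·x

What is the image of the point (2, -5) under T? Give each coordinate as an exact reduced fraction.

T(p) = (90/13, 137/13)

T1 translate by (3, -1): (2, -5) → (5, -6)
T2 reflect across x = 0: (5, -6) → (-5, -6)
T3 rotate counter-clockwise with cos θ = -12/13, sin θ = 5/13: (-5, -6) → (90/13, 47/13)
T4 shear: y ← y + 1·x: (90/13, 47/13) → (90/13, 137/13)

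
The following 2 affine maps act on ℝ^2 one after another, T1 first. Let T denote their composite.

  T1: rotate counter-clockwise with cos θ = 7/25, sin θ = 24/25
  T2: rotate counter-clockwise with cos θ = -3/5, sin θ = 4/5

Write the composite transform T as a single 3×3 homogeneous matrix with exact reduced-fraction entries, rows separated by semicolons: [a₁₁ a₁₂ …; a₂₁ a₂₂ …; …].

T = [-117/125 44/125 0; -44/125 -117/125 0; 0 0 1]

T1 = [7/25 -24/25 0; 24/25 7/25 0; 0 0 1]
T2·T1 = [-117/125 44/125 0; -44/125 -117/125 0; 0 0 1]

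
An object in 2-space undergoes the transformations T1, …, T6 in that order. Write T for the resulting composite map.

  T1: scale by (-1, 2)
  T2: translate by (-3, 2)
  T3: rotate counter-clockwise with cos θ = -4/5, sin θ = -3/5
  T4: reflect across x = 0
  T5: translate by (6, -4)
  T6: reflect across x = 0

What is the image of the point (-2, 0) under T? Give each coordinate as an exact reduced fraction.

T1 scale by (-1, 2): (-2, 0) → (2, 0)
T2 translate by (-3, 2): (2, 0) → (-1, 2)
T3 rotate counter-clockwise with cos θ = -4/5, sin θ = -3/5: (-1, 2) → (2, -1)
T4 reflect across x = 0: (2, -1) → (-2, -1)
T5 translate by (6, -4): (-2, -1) → (4, -5)
T6 reflect across x = 0: (4, -5) → (-4, -5)

T(p) = (-4, -5)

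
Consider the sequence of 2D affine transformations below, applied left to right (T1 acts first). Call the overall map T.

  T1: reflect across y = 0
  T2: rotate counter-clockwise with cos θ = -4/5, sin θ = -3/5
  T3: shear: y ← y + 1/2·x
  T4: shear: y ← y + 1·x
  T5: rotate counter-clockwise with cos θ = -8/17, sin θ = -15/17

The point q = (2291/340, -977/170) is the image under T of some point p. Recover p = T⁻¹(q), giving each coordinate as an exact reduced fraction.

T1 = [1 0 0; 0 -1 0; 0 0 1]
T2·T1 = [-4/5 -3/5 0; -3/5 4/5 0; 0 0 1]
T3·…·T1 = [-4/5 -3/5 0; -1 1/2 0; 0 0 1]
T4·…·T1 = [-4/5 -3/5 0; -9/5 -1/10 0; 0 0 1]
T5·…·T1 = [-103/85 33/170 0; 132/85 49/85 0; 0 0 1]
det M = -1; M⁻¹ = [-49/85 33/170 0; 132/85 103/85 0; 0 0 1]
M⁻¹ · (2291/340, -977/170)ᵀ = (-5, 7/2)ᵀ

p = (-5, 7/2)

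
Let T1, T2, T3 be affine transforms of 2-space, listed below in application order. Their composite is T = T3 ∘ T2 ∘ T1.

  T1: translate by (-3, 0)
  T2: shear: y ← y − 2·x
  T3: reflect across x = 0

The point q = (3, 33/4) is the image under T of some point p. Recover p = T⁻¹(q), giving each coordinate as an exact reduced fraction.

T1 = [1 0 -3; 0 1 0; 0 0 1]
T2·T1 = [1 0 -3; -2 1 6; 0 0 1]
T3·…·T1 = [-1 0 3; -2 1 6; 0 0 1]
det M = -1; M⁻¹ = [-1 0 3; -2 1 0; 0 0 1]
M⁻¹ · (3, 33/4)ᵀ = (0, 9/4)ᵀ

p = (0, 9/4)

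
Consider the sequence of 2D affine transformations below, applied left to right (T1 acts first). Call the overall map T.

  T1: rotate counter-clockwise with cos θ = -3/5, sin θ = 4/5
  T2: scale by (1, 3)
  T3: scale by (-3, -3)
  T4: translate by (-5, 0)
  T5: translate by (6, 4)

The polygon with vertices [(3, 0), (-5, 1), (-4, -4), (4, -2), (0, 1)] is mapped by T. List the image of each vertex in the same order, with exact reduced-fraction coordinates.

T1 rotate counter-clockwise with cos θ = -3/5, sin θ = 4/5: (3, 0) → (-9/5, 12/5); (-5, 1) → (11/5, -23/5); (-4, -4) → (28/5, -4/5); (4, -2) → (-4/5, 22/5); (0, 1) → (-4/5, -3/5)
T2 scale by (1, 3): (-9/5, 12/5) → (-9/5, 36/5); (11/5, -23/5) → (11/5, -69/5); (28/5, -4/5) → (28/5, -12/5); (-4/5, 22/5) → (-4/5, 66/5); (-4/5, -3/5) → (-4/5, -9/5)
T3 scale by (-3, -3): (-9/5, 36/5) → (27/5, -108/5); (11/5, -69/5) → (-33/5, 207/5); (28/5, -12/5) → (-84/5, 36/5); (-4/5, 66/5) → (12/5, -198/5); (-4/5, -9/5) → (12/5, 27/5)
T4 translate by (-5, 0): (27/5, -108/5) → (2/5, -108/5); (-33/5, 207/5) → (-58/5, 207/5); (-84/5, 36/5) → (-109/5, 36/5); (12/5, -198/5) → (-13/5, -198/5); (12/5, 27/5) → (-13/5, 27/5)
T5 translate by (6, 4): (2/5, -108/5) → (32/5, -88/5); (-58/5, 207/5) → (-28/5, 227/5); (-109/5, 36/5) → (-79/5, 56/5); (-13/5, -198/5) → (17/5, -178/5); (-13/5, 27/5) → (17/5, 47/5)

image vertices: (32/5, -88/5), (-28/5, 227/5), (-79/5, 56/5), (17/5, -178/5), (17/5, 47/5)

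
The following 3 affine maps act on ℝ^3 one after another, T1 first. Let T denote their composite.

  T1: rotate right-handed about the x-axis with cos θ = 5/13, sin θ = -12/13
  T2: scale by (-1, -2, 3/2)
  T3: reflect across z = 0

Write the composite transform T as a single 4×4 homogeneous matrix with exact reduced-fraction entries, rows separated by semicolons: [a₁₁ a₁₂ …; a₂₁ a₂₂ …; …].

T = [-1 0 0 0; 0 -10/13 -24/13 0; 0 18/13 -15/26 0; 0 0 0 1]

T1 = [1 0 0 0; 0 5/13 12/13 0; 0 -12/13 5/13 0; 0 0 0 1]
T2·T1 = [-1 0 0 0; 0 -10/13 -24/13 0; 0 -18/13 15/26 0; 0 0 0 1]
T3·…·T1 = [-1 0 0 0; 0 -10/13 -24/13 0; 0 18/13 -15/26 0; 0 0 0 1]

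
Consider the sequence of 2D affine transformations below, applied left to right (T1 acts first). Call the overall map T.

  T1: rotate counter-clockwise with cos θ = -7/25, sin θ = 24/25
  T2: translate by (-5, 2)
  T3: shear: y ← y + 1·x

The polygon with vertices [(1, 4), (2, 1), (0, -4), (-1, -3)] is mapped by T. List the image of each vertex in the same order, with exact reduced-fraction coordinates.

image vertices: (-228/25, -182/25), (-163/25, -72/25), (-29/25, 49/25), (-46/25, 1/25)

T1 rotate counter-clockwise with cos θ = -7/25, sin θ = 24/25: (1, 4) → (-103/25, -4/25); (2, 1) → (-38/25, 41/25); (0, -4) → (96/25, 28/25); (-1, -3) → (79/25, -3/25)
T2 translate by (-5, 2): (-103/25, -4/25) → (-228/25, 46/25); (-38/25, 41/25) → (-163/25, 91/25); (96/25, 28/25) → (-29/25, 78/25); (79/25, -3/25) → (-46/25, 47/25)
T3 shear: y ← y + 1·x: (-228/25, 46/25) → (-228/25, -182/25); (-163/25, 91/25) → (-163/25, -72/25); (-29/25, 78/25) → (-29/25, 49/25); (-46/25, 47/25) → (-46/25, 1/25)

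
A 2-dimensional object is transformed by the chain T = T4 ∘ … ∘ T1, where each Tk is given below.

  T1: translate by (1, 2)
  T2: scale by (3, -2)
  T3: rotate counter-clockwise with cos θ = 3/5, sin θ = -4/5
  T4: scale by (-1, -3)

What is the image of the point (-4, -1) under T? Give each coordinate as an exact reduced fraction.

T1 translate by (1, 2): (-4, -1) → (-3, 1)
T2 scale by (3, -2): (-3, 1) → (-9, -2)
T3 rotate counter-clockwise with cos θ = 3/5, sin θ = -4/5: (-9, -2) → (-7, 6)
T4 scale by (-1, -3): (-7, 6) → (7, -18)

T(p) = (7, -18)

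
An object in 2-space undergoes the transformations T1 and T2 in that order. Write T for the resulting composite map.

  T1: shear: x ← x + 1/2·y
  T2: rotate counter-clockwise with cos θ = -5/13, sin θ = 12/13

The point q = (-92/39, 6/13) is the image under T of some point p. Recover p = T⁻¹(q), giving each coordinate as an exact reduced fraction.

p = (1/3, 2)

T1 = [1 1/2 0; 0 1 0; 0 0 1]
T2·T1 = [-5/13 -29/26 0; 12/13 1/13 0; 0 0 1]
det M = 1; M⁻¹ = [1/13 29/26 0; -12/13 -5/13 0; 0 0 1]
M⁻¹ · (-92/39, 6/13)ᵀ = (1/3, 2)ᵀ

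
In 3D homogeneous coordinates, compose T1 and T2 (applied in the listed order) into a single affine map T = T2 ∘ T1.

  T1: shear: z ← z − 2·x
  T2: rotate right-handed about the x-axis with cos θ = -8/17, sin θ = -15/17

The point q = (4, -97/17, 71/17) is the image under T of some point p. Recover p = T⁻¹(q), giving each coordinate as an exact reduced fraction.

T1 = [1 0 0 0; 0 1 0 0; -2 0 1 0; 0 0 0 1]
T2·T1 = [1 0 0 0; -30/17 -8/17 15/17 0; 16/17 -15/17 -8/17 0; 0 0 0 1]
det M = 1; M⁻¹ = [1 0 0 0; 0 -8/17 -15/17 0; 2 15/17 -8/17 0; 0 0 0 1]
M⁻¹ · (4, -97/17, 71/17)ᵀ = (4, -1, 1)ᵀ

p = (4, -1, 1)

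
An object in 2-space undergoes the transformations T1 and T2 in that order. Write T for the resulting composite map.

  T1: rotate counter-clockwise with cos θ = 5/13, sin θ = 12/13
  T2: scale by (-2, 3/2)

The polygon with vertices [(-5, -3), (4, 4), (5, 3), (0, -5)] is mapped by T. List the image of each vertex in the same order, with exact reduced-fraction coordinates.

T1 rotate counter-clockwise with cos θ = 5/13, sin θ = 12/13: (-5, -3) → (11/13, -75/13); (4, 4) → (-28/13, 68/13); (5, 3) → (-11/13, 75/13); (0, -5) → (60/13, -25/13)
T2 scale by (-2, 3/2): (11/13, -75/13) → (-22/13, -225/26); (-28/13, 68/13) → (56/13, 102/13); (-11/13, 75/13) → (22/13, 225/26); (60/13, -25/13) → (-120/13, -75/26)

image vertices: (-22/13, -225/26), (56/13, 102/13), (22/13, 225/26), (-120/13, -75/26)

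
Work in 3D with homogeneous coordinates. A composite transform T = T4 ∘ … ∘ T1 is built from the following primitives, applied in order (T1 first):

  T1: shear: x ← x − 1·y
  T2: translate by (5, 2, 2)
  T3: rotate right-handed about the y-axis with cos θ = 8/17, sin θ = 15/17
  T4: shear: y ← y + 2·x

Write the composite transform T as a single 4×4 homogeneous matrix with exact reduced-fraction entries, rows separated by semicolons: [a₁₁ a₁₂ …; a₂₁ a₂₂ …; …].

T = [8/17 -8/17 15/17 70/17; 16/17 1/17 30/17 174/17; -15/17 15/17 8/17 -59/17; 0 0 0 1]

T1 = [1 -1 0 0; 0 1 0 0; 0 0 1 0; 0 0 0 1]
T2·T1 = [1 -1 0 5; 0 1 0 2; 0 0 1 2; 0 0 0 1]
T3·…·T1 = [8/17 -8/17 15/17 70/17; 0 1 0 2; -15/17 15/17 8/17 -59/17; 0 0 0 1]
T4·…·T1 = [8/17 -8/17 15/17 70/17; 16/17 1/17 30/17 174/17; -15/17 15/17 8/17 -59/17; 0 0 0 1]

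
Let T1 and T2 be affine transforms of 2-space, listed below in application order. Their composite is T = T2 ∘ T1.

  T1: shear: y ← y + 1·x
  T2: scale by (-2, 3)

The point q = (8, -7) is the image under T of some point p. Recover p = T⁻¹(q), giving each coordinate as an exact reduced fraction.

p = (-4, 5/3)

T1 = [1 0 0; 1 1 0; 0 0 1]
T2·T1 = [-2 0 0; 3 3 0; 0 0 1]
det M = -6; M⁻¹ = [-1/2 0 0; 1/2 1/3 0; 0 0 1]
M⁻¹ · (8, -7)ᵀ = (-4, 5/3)ᵀ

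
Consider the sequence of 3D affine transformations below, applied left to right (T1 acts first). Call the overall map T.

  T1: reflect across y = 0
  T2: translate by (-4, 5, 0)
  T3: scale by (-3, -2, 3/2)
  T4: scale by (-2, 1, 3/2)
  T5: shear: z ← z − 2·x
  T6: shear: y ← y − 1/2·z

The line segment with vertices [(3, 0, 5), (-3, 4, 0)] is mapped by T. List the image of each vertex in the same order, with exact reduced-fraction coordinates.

image vertices: (-6, -173/8, 93/4), (-42, -44, 84)

T1 reflect across y = 0: (3, 0, 5) → (3, 0, 5); (-3, 4, 0) → (-3, -4, 0)
T2 translate by (-4, 5, 0): (3, 0, 5) → (-1, 5, 5); (-3, -4, 0) → (-7, 1, 0)
T3 scale by (-3, -2, 3/2): (-1, 5, 5) → (3, -10, 15/2); (-7, 1, 0) → (21, -2, 0)
T4 scale by (-2, 1, 3/2): (3, -10, 15/2) → (-6, -10, 45/4); (21, -2, 0) → (-42, -2, 0)
T5 shear: z ← z − 2·x: (-6, -10, 45/4) → (-6, -10, 93/4); (-42, -2, 0) → (-42, -2, 84)
T6 shear: y ← y − 1/2·z: (-6, -10, 93/4) → (-6, -173/8, 93/4); (-42, -2, 84) → (-42, -44, 84)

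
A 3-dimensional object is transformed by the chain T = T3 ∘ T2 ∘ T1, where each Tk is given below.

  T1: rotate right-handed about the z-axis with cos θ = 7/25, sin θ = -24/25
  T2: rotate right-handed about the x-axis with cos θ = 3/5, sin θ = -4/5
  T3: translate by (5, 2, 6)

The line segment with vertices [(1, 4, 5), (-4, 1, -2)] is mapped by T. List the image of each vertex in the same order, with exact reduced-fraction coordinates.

T1 rotate right-handed about the z-axis with cos θ = 7/25, sin θ = -24/25: (1, 4, 5) → (103/25, 4/25, 5); (-4, 1, -2) → (-4/25, 103/25, -2)
T2 rotate right-handed about the x-axis with cos θ = 3/5, sin θ = -4/5: (103/25, 4/25, 5) → (103/25, 512/125, 359/125); (-4/25, 103/25, -2) → (-4/25, 109/125, -562/125)
T3 translate by (5, 2, 6): (103/25, 512/125, 359/125) → (228/25, 762/125, 1109/125); (-4/25, 109/125, -562/125) → (121/25, 359/125, 188/125)

image vertices: (228/25, 762/125, 1109/125), (121/25, 359/125, 188/125)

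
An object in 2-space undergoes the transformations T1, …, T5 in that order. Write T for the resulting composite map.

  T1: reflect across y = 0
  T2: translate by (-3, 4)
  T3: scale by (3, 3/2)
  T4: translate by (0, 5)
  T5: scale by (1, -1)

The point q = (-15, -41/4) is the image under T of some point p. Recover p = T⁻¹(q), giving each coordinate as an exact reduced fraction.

p = (-2, 1/2)

T1 = [1 0 0; 0 -1 0; 0 0 1]
T2·T1 = [1 0 -3; 0 -1 4; 0 0 1]
T3·…·T1 = [3 0 -9; 0 -3/2 6; 0 0 1]
T4·…·T1 = [3 0 -9; 0 -3/2 11; 0 0 1]
T5·…·T1 = [3 0 -9; 0 3/2 -11; 0 0 1]
det M = 9/2; M⁻¹ = [1/3 0 3; 0 2/3 22/3; 0 0 1]
M⁻¹ · (-15, -41/4)ᵀ = (-2, 1/2)ᵀ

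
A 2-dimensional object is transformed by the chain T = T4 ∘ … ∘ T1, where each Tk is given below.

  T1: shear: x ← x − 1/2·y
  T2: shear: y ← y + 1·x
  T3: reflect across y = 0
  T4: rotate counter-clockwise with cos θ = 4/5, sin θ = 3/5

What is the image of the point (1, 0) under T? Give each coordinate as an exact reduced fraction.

T(p) = (7/5, -1/5)

T1 shear: x ← x − 1/2·y: (1, 0) → (1, 0)
T2 shear: y ← y + 1·x: (1, 0) → (1, 1)
T3 reflect across y = 0: (1, 1) → (1, -1)
T4 rotate counter-clockwise with cos θ = 4/5, sin θ = 3/5: (1, -1) → (7/5, -1/5)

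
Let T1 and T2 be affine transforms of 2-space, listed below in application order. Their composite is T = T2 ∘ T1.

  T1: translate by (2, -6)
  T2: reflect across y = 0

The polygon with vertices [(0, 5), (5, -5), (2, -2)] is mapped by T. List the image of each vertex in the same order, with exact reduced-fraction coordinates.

image vertices: (2, 1), (7, 11), (4, 8)

T1 translate by (2, -6): (0, 5) → (2, -1); (5, -5) → (7, -11); (2, -2) → (4, -8)
T2 reflect across y = 0: (2, -1) → (2, 1); (7, -11) → (7, 11); (4, -8) → (4, 8)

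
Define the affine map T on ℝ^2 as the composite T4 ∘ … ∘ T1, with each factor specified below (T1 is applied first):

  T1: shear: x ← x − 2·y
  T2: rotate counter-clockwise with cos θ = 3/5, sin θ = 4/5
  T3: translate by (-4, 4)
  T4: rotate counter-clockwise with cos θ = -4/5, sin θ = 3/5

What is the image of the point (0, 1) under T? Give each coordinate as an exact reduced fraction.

T(p) = (3, -6)

T1 shear: x ← x − 2·y: (0, 1) → (-2, 1)
T2 rotate counter-clockwise with cos θ = 3/5, sin θ = 4/5: (-2, 1) → (-2, -1)
T3 translate by (-4, 4): (-2, -1) → (-6, 3)
T4 rotate counter-clockwise with cos θ = -4/5, sin θ = 3/5: (-6, 3) → (3, -6)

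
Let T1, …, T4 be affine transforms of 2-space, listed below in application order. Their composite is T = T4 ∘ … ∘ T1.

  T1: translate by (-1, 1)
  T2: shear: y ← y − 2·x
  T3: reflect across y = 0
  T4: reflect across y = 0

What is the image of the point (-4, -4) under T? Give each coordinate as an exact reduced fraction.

T(p) = (-5, 7)

T1 translate by (-1, 1): (-4, -4) → (-5, -3)
T2 shear: y ← y − 2·x: (-5, -3) → (-5, 7)
T3 reflect across y = 0: (-5, 7) → (-5, -7)
T4 reflect across y = 0: (-5, -7) → (-5, 7)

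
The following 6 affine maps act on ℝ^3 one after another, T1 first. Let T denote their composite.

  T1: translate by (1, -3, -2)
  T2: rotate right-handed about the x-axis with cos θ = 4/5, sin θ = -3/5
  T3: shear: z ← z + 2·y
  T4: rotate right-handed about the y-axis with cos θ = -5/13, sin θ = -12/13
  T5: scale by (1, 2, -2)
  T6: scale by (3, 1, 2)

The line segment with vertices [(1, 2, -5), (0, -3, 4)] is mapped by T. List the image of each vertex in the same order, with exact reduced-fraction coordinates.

T1 translate by (1, -3, -2): (1, 2, -5) → (2, -1, -7); (0, -3, 4) → (1, -6, 2)
T2 rotate right-handed about the x-axis with cos θ = 4/5, sin θ = -3/5: (2, -1, -7) → (2, -5, -5); (1, -6, 2) → (1, -18/5, 26/5)
T3 shear: z ← z + 2·y: (2, -5, -5) → (2, -5, -15); (1, -18/5, 26/5) → (1, -18/5, -2)
T4 rotate right-handed about the y-axis with cos θ = -5/13, sin θ = -12/13: (2, -5, -15) → (170/13, -5, 99/13); (1, -18/5, -2) → (19/13, -18/5, 22/13)
T5 scale by (1, 2, -2): (170/13, -5, 99/13) → (170/13, -10, -198/13); (19/13, -18/5, 22/13) → (19/13, -36/5, -44/13)
T6 scale by (3, 1, 2): (170/13, -10, -198/13) → (510/13, -10, -396/13); (19/13, -36/5, -44/13) → (57/13, -36/5, -88/13)

image vertices: (510/13, -10, -396/13), (57/13, -36/5, -88/13)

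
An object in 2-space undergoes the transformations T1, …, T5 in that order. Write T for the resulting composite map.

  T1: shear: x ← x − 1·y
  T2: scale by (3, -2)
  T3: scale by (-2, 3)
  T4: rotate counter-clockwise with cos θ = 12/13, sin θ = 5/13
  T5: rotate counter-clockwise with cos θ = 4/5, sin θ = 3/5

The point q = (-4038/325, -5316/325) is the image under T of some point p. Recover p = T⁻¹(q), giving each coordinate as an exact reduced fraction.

p = (3, -2/5)

T1 = [1 -1 0; 0 1 0; 0 0 1]
T2·T1 = [3 -3 0; 0 -2 0; 0 0 1]
T3·…·T1 = [-6 6 0; 0 -6 0; 0 0 1]
T4·…·T1 = [-72/13 102/13 0; -30/13 -42/13 0; 0 0 1]
T5·…·T1 = [-198/65 534/65 0; -336/65 138/65 0; 0 0 1]
det M = 36; M⁻¹ = [23/390 -89/390 0; 28/195 -11/130 0; 0 0 1]
M⁻¹ · (-4038/325, -5316/325)ᵀ = (3, -2/5)ᵀ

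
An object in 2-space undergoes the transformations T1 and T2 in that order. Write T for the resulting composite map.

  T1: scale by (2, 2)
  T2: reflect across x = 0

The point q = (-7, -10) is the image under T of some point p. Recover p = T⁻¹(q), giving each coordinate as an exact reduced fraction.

p = (7/2, -5)

T1 = [2 0 0; 0 2 0; 0 0 1]
T2·T1 = [-2 0 0; 0 2 0; 0 0 1]
det M = -4; M⁻¹ = [-1/2 0 0; 0 1/2 0; 0 0 1]
M⁻¹ · (-7, -10)ᵀ = (7/2, -5)ᵀ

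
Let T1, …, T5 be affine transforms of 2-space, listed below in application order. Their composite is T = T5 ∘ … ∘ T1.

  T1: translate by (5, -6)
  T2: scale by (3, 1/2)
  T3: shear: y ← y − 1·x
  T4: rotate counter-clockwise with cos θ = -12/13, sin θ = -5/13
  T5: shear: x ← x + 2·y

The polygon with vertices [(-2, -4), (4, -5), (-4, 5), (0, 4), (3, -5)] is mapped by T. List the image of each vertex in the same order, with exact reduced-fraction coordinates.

image vertices: (68/13, 123/13), (47/26, 255/13), (1/26, 27/13), (-2, 9), (5/2, 18)

T1 translate by (5, -6): (-2, -4) → (3, -10); (4, -5) → (9, -11); (-4, 5) → (1, -1); (0, 4) → (5, -2); (3, -5) → (8, -11)
T2 scale by (3, 1/2): (3, -10) → (9, -5); (9, -11) → (27, -11/2); (1, -1) → (3, -1/2); (5, -2) → (15, -1); (8, -11) → (24, -11/2)
T3 shear: y ← y − 1·x: (9, -5) → (9, -14); (27, -11/2) → (27, -65/2); (3, -1/2) → (3, -7/2); (15, -1) → (15, -16); (24, -11/2) → (24, -59/2)
T4 rotate counter-clockwise with cos θ = -12/13, sin θ = -5/13: (9, -14) → (-178/13, 123/13); (27, -65/2) → (-973/26, 255/13); (3, -7/2) → (-107/26, 27/13); (15, -16) → (-20, 9); (24, -59/2) → (-67/2, 18)
T5 shear: x ← x + 2·y: (-178/13, 123/13) → (68/13, 123/13); (-973/26, 255/13) → (47/26, 255/13); (-107/26, 27/13) → (1/26, 27/13); (-20, 9) → (-2, 9); (-67/2, 18) → (5/2, 18)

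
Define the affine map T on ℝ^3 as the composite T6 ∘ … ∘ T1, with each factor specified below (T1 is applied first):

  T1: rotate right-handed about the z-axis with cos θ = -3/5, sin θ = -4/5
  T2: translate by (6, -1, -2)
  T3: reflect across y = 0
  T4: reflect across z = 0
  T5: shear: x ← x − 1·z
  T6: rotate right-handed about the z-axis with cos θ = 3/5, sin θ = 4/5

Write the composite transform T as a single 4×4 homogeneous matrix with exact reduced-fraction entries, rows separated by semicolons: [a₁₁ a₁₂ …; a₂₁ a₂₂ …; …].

T1 = [-3/5 4/5 0 0; -4/5 -3/5 0 0; 0 0 1 0; 0 0 0 1]
T2·T1 = [-3/5 4/5 0 6; -4/5 -3/5 0 -1; 0 0 1 -2; 0 0 0 1]
T3·…·T1 = [-3/5 4/5 0 6; 4/5 3/5 0 1; 0 0 1 -2; 0 0 0 1]
T4·…·T1 = [-3/5 4/5 0 6; 4/5 3/5 0 1; 0 0 -1 2; 0 0 0 1]
T5·…·T1 = [-3/5 4/5 1 4; 4/5 3/5 0 1; 0 0 -1 2; 0 0 0 1]
T6·…·T1 = [-1 0 3/5 8/5; 0 1 4/5 19/5; 0 0 -1 2; 0 0 0 1]

T = [-1 0 3/5 8/5; 0 1 4/5 19/5; 0 0 -1 2; 0 0 0 1]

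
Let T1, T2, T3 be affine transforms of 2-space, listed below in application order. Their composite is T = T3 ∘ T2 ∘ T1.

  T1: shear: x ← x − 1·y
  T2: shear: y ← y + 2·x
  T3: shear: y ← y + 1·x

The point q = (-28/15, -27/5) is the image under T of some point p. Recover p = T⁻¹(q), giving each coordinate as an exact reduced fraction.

T1 = [1 -1 0; 0 1 0; 0 0 1]
T2·T1 = [1 -1 0; 2 -1 0; 0 0 1]
T3·…·T1 = [1 -1 0; 3 -2 0; 0 0 1]
det M = 1; M⁻¹ = [-2 1 0; -3 1 0; 0 0 1]
M⁻¹ · (-28/15, -27/5)ᵀ = (-5/3, 1/5)ᵀ

p = (-5/3, 1/5)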